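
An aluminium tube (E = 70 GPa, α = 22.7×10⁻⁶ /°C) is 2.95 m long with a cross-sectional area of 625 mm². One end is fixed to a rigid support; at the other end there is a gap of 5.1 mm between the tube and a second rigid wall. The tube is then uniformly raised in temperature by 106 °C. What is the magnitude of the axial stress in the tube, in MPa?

σ ≈ 47.4 MPa (compressive)

Free thermal elongation = αΔT L = 22.7×10⁻⁶ × 106 × 2950 = 7.098 mm.
This exceeds the 5.1 mm gap, so the wall pushes back. The portion of expansion that must be recovered elastically is δ_free − gap = 7.098 − 5.1 = 1.998 mm.
Compatibility: PL/(AE) = 1.998 mm, so σ = P/A = E × (1.998/2950) = 47.42 MPa.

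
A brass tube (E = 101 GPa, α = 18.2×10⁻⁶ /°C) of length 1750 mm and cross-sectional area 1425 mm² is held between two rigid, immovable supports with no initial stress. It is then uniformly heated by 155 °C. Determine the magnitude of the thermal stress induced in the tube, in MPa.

Because both ends are immovable the net strain is zero, and the suppressed thermal strain is αΔT = 18.2×10⁻⁶ × 155 = 2821×10⁻⁶.
Hence σ = E·αΔT = 101×10³ × 2821×10⁻⁶ = 284.9 MPa, compressive.

σ ≈ 285 MPa (compressive)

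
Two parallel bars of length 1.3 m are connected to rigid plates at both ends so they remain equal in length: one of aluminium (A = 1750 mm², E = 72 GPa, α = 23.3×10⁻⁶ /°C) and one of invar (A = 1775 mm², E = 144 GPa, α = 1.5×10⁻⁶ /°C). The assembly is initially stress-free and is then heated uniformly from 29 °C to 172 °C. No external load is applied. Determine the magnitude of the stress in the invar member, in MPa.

The aluminium has the larger α, so on heating it would change length more than the invar if both were free. The rigid plates force a common final length, so the aluminium is put into compression and the invar into tension, with equal and opposite forces P (no external load).
Equating the net (thermal + elastic) strains gives |α₁ − α₂|·ΔT = P·[1/(A₁E₁) + 1/(A₂E₂)].
|α₁ − α₂|·ΔT = 21.8×10⁻⁶ × 143 = 0.003117.
1/(A₁E₁) + 1/(A₂E₂) = 1/(1750×72×10³) + 1/(1775×144×10³) = 1.185×10⁻⁸ N⁻¹.
So P = 0.003117 / 1.185×10⁻⁸ = 263.1 kN.
σ_{invar} = P/A₂ = 263100/1775 = 148.2 MPa, tensile.

σ ≈ 148 MPa (tensile)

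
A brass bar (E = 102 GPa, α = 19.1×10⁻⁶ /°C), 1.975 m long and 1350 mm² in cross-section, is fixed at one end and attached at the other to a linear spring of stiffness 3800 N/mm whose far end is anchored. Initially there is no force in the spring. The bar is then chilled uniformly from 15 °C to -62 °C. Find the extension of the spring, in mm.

δ ≈ 2.75 mm

Free thermal contraction: δ_free = αΔT L = 19.1×10⁻⁶ × 77 × 1975 = 2.905 mm.
With a force P in the spring, the elastic change of the bar is PL/(AE) and that of the spring is P/k; compatibility requires their sum to equal δ_free.
So P = δ_free / [L/(AE) + 1/k] = 2.905 / [ 1975/(1350×102×10³) + 1/(3800) ].
P = 2.905 / 0.0002775 = 10470 N.
Spring extension = P/k = 10470/(3800) = 2.755 mm.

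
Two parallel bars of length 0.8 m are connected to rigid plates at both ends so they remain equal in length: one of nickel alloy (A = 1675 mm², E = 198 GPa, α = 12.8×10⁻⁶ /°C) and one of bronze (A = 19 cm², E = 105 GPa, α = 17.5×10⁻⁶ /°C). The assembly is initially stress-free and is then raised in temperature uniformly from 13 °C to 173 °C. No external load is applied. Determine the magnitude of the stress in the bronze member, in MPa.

Equilibrium of a rigid end plate with no external load gives equal and opposite internal forces ±P in the two members. Since α_{bronze} > α_{nickel alloy}, heating drives the bronze into compression and the nickel alloy into tension.
Compatibility of the two members (thermal + elastic change equal): (α₁ − α₂)ΔT = P·[1/(A₁E₁) + 1/(A₂E₂)].
|α₁ − α₂|·ΔT = 4.7×10⁻⁶ × 160 = 0.000752.
1/(A₁E₁) + 1/(A₂E₂) = 1/(1675×198×10³) + 1/(1900×105×10³) = 8.028×10⁻⁹ N⁻¹.
So P = 0.000752 / 8.028×10⁻⁹ = 93.67 kN.
σ_{bronze} = P/A₂ = 93670/1900 = 49.3 MPa, compressive.

σ ≈ 49.3 MPa (compressive)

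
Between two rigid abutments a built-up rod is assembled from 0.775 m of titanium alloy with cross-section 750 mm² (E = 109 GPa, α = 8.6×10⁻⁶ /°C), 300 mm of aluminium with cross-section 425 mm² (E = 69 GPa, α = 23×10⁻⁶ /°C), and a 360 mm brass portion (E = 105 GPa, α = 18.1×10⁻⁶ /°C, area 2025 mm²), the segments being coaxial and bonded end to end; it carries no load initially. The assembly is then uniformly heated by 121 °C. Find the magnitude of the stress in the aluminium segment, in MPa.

σ ≈ 267 MPa (compressive)

Free thermal expansion of the whole bar: Σ αᵢΔT Lᵢ = 8.6×10⁻⁶×121×775 + 23×10⁻⁶×121×300 + 18.1×10⁻⁶×121×360 = 2.43 mm.
Since the ends are fixed, an axial force P builds up, equal in every segment, with P · Σ Lᵢ/(AᵢEᵢ) = δ_free.
The series flexibility is Σ Lᵢ/(AᵢEᵢ) = 775/(750×109×10³) + 300/(425×69×10³) + 360/(2025×105×10³) = 2.14×10⁻⁵ mm/N.
P = 2.43 / 2.14×10⁻⁵ = 113500 N = 113.5 kN, compressive.
σ_{aluminium} = P / A = 113500 / 425 = 267.1 MPa.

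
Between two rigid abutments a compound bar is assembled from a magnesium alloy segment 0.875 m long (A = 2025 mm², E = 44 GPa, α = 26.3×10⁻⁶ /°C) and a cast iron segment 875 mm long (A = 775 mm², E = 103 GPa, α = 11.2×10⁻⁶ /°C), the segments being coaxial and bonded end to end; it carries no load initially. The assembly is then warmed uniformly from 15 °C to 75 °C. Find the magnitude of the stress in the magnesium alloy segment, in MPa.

If the supports were absent, the total length change would be Σ αᵢΔT Lᵢ = 26.3×10⁻⁶×60×875 + 11.2×10⁻⁶×60×875 = 1.969 mm.
The walls prevent any net length change, so an axial force P (same in every segment) develops. Compatibility: P · Σ Lᵢ/(AᵢEᵢ) = δ_free.
Σ Lᵢ/(AᵢEᵢ) = 875/(2025×44×10³) + 875/(775×103×10³) = 2.078×10⁻⁵ mm/N.
So P = 1.969 / 2.078×10⁻⁵ = 94.73 kN, compressive.
σ_{magnesium alloy} = P / A = 94730 / 2025 = 46.78 MPa.

σ ≈ 46.8 MPa (compressive)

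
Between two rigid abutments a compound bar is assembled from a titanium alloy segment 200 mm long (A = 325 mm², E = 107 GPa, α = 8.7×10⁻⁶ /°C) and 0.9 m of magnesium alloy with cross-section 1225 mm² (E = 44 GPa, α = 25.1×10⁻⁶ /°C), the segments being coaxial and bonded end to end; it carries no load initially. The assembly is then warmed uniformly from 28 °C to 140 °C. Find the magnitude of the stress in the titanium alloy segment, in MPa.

σ ≈ 373 MPa (compressive)

If the supports were absent, the total length change would be Σ αᵢΔT Lᵢ = 8.7×10⁻⁶×112×200 + 25.1×10⁻⁶×112×900 = 2.725 mm.
The walls prevent any net length change, so an axial force P (same in every segment) develops. Compatibility: P · Σ Lᵢ/(AᵢEᵢ) = δ_free.
Σ Lᵢ/(AᵢEᵢ) = 200/(325×107×10³) + 900/(1225×44×10³) = 2.245×10⁻⁵ mm/N.
So P = 2.725 / 2.245×10⁻⁵ = 121.4 kN, compressive.
σ_{titanium alloy} = P / A = 121400 / 325 = 373.5 MPa.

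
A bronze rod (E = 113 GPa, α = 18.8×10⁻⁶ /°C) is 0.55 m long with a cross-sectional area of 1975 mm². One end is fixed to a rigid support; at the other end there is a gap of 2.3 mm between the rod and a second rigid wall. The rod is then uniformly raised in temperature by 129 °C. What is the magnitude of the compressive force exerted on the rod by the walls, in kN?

P ≈ 0 kN

Unrestrained expansion: δ_free = αΔT L = 18.8×10⁻⁶ × 129 × 550 = 1.334 mm.
This is smaller than the 2.3 mm clearance, so the rod expands freely without reaching the stop — the stress is zero.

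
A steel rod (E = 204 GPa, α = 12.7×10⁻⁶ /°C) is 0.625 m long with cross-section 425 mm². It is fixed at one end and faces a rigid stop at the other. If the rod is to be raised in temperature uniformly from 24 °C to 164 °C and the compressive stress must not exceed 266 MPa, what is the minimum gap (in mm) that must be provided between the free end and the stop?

Free expansion if unrestrained: δ_free = αΔT L = 12.7×10⁻⁶ × 140 × 625 = 1.111 mm.
A stress of 266 MPa corresponds to the wall pushing the rod back by σL/E = 266×625/(204×10³) = 0.815 mm.
The gap must absorb the remainder: g_min = 1.111 − 0.815 = 0.2963 mm.

g ≈ 0.296 mm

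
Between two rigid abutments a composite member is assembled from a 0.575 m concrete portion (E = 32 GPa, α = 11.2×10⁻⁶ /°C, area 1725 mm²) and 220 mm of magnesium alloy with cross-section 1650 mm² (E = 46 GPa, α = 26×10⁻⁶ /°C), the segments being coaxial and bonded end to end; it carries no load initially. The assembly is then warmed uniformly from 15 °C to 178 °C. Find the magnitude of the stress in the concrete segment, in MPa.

σ ≈ 86.3 MPa (compressive)

With the walls removed the bar would change length by δ_free = Σ αᵢΔT Lᵢ = 11.2×10⁻⁶×163×575 + 26×10⁻⁶×163×220 = 1.982 mm.
Since the ends are fixed, an axial force P builds up, equal in every segment, with P · Σ Lᵢ/(AᵢEᵢ) = δ_free.
Σ Lᵢ/(AᵢEᵢ) = 575/(1725×32×10³) + 220/(1650×46×10³) = 1.332×10⁻⁵ mm/N.
Hence P = δ_free / Σ(L/AE) = 1.982/1.332×10⁻⁵ = 148.9 kN (compressive).
σ_{concrete} = P / A = 148900 / 1725 = 86.29 MPa.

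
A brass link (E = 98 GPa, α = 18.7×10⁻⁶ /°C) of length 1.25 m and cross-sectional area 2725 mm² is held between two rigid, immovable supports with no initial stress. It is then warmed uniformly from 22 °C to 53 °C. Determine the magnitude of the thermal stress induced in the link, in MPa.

The supports are rigid, so the total axial strain is zero. The restrained thermal strain is ε = αΔT = 18.7×10⁻⁶ × 31 = 579.7×10⁻⁶.
σ = EαΔT = 98×10³ × 18.7×10⁻⁶ × 31 = 56.81 MPa (compressive; the link is trying to expand).

σ ≈ 56.8 MPa (compressive)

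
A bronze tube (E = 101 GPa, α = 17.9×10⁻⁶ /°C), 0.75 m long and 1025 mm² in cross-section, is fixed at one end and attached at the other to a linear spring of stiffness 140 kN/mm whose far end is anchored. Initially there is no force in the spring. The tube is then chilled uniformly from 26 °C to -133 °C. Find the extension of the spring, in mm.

δ ≈ 1.06 mm

If the spring were absent the tube would shorten by αΔT L = 17.9×10⁻⁶ × 159 × 750 = 2.135 mm.
Let P be the tensile force in the spring. The tube extends elastically by PL/(AE) and the spring stretches by P/k; together these equal δ_free.
P [ L/(AE) + 1/k ] = δ_free → P [ 750/(1025×101×10³) + 1/(140×10³) ] = 2.135.
P = 2.135 / 1.439×10⁻⁵ = 148400 N.
Spring extension = P/k = 148400/(140×10³) = 1.06 mm.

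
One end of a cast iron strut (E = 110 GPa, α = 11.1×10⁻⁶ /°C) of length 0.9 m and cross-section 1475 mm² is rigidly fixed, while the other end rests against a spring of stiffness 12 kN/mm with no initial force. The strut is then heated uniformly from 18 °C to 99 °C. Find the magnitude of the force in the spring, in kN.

If the spring were absent the strut would lengthen by αΔT L = 11.1×10⁻⁶ × 81 × 900 = 0.8092 mm.
With a force P in the spring, the elastic change of the strut is PL/(AE) and that of the spring is P/k; compatibility requires their sum to equal δ_free.
P [ L/(AE) + 1/k ] = δ_free → P [ 900/(1475×110×10³) + 1/(12×10³) ] = 0.8092.
P = 0.8092 / 8.888×10⁻⁵ = 9104 N.

P ≈ 9.1 kN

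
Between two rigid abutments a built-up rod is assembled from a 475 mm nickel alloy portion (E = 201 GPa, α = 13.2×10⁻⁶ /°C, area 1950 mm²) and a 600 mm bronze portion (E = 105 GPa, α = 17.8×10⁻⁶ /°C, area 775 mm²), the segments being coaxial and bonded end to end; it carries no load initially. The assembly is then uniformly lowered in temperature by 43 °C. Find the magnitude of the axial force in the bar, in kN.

With the walls removed the bar would change length by δ_free = Σ αᵢΔT Lᵢ = 13.2×10⁻⁶×43×475 + 17.8×10⁻⁶×43×600 = 0.7288 mm.
Since the ends are fixed, an axial force P builds up, equal in every segment, with P · Σ Lᵢ/(AᵢEᵢ) = δ_free.
The series flexibility is Σ Lᵢ/(AᵢEᵢ) = 475/(1950×201×10³) + 600/(775×105×10³) = 8.585×10⁻⁶ mm/N.
So P = 0.7288 / 8.585×10⁻⁶ = 84.9 kN, tensile.

P ≈ 84.9 kN (tensile)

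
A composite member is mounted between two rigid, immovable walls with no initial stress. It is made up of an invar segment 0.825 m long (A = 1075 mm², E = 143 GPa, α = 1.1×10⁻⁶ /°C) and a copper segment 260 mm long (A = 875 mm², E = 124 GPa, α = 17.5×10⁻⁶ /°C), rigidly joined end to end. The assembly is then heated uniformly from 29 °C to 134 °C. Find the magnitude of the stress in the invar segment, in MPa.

Free thermal expansion of the whole bar: Σ αᵢΔT Lᵢ = 1.1×10⁻⁶×105×825 + 17.5×10⁻⁶×105×260 = 0.573 mm.
The rigid supports impose zero overall length change; the single axial force P common to all segments must satisfy P Σ Lᵢ/(AᵢEᵢ) = δ_free.
Σ Lᵢ/(AᵢEᵢ) = 825/(1075×143×10³) + 260/(875×124×10³) = 7.763×10⁻⁶ mm/N.
So P = 0.573 / 7.763×10⁻⁶ = 73.82 kN, compressive.
σ_{invar} = P / A = 73820 / 1075 = 68.67 MPa.

σ ≈ 68.7 MPa (compressive)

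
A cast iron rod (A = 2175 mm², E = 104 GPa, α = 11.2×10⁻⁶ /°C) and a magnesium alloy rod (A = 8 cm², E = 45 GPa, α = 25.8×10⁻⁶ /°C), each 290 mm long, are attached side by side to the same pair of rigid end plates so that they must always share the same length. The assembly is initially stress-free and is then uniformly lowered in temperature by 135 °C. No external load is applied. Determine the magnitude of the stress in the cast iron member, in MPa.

Equilibrium of a rigid end plate with no external load gives equal and opposite internal forces ±P in the two members. Since α_{magnesium alloy} > α_{cast iron}, cooling drives the magnesium alloy into tension and the cast iron into compression.
Compatibility of the two members (thermal + elastic change equal): (α₁ − α₂)ΔT = P·[1/(A₁E₁) + 1/(A₂E₂)].
|α₁ − α₂|·ΔT = 14.6×10⁻⁶ × 135 = 0.001971.
1/(A₁E₁) + 1/(A₂E₂) = 1/(2175×104×10³) + 1/(800×45×10³) = 3.22×10⁻⁸ N⁻¹.
P = 0.001971 / 3.22×10⁻⁸ = 61210 N = 61.21 kN.
σ_{cast iron} = P/A₁ = 61210/2175 = 28.14 MPa, compressive.

σ ≈ 28.1 MPa (compressive)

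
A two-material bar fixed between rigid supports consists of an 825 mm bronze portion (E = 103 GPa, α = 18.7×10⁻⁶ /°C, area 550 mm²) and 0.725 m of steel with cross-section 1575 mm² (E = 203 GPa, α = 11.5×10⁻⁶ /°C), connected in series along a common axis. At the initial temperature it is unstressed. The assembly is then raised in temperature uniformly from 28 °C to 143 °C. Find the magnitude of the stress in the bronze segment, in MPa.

With the walls removed the bar would change length by δ_free = Σ αᵢΔT Lᵢ = 18.7×10⁻⁶×115×825 + 11.5×10⁻⁶×115×725 = 2.733 mm.
The walls prevent any net length change, so an axial force P (same in every segment) develops. Compatibility: P · Σ Lᵢ/(AᵢEᵢ) = δ_free.
Σ Lᵢ/(AᵢEᵢ) = 825/(550×103×10³) + 725/(1575×203×10³) = 1.683×10⁻⁵ mm/N.
So P = 2.733 / 1.683×10⁻⁵ = 162.4 kN, compressive.
σ_{bronze} = P / A = 162400 / 550 = 295.2 MPa.

σ ≈ 295 MPa (compressive)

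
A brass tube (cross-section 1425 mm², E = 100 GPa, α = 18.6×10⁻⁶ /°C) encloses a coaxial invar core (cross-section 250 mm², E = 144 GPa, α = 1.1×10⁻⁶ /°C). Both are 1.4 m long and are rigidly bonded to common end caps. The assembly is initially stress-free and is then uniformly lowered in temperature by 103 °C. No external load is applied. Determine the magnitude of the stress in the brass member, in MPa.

σ ≈ 36.4 MPa (tensile)

The brass has the larger α, so on cooling it would change length more than the invar if both were free. The rigid plates force a common final length, so the brass is put into tension and the invar into compression, with equal and opposite forces P (no external load).
Compatibility of the two members (thermal + elastic change equal): (α₁ − α₂)ΔT = P·[1/(A₁E₁) + 1/(A₂E₂)].
|α₁ − α₂|·ΔT = 17.5×10⁻⁶ × 103 = 0.001802.
1/(A₁E₁) + 1/(A₂E₂) = 1/(1425×100×10³) + 1/(250×144×10³) = 3.48×10⁻⁸ N⁻¹.
P = 0.001802 / 3.48×10⁻⁸ = 51800 N = 51.8 kN.
σ_{brass} = P/A₁ = 51800/1425 = 36.35 MPa, tensile.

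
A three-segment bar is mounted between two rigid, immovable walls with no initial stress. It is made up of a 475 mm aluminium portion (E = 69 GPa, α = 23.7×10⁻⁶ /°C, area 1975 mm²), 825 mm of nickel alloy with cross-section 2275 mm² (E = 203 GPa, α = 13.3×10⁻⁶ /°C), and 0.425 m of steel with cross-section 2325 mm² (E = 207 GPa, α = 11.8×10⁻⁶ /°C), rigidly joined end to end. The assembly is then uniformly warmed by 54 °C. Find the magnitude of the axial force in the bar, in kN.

P ≈ 239 kN (compressive)

Free thermal expansion of the whole bar: Σ αᵢΔT Lᵢ = 23.7×10⁻⁶×54×475 + 13.3×10⁻⁶×54×825 + 11.8×10⁻⁶×54×425 = 1.471 mm.
The walls prevent any net length change, so an axial force P (same in every segment) develops. Compatibility: P · Σ Lᵢ/(AᵢEᵢ) = δ_free.
The series flexibility is Σ Lᵢ/(AᵢEᵢ) = 475/(1975×69×10³) + 825/(2275×203×10³) + 425/(2325×207×10³) = 6.155×10⁻⁶ mm/N.
Hence P = δ_free / Σ(L/AE) = 1.471/6.155×10⁻⁶ = 239 kN (compressive).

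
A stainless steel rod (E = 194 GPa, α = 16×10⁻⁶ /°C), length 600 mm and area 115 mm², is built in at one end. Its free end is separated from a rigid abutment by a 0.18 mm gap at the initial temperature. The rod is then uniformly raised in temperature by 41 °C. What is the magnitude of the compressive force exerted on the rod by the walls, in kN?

P ≈ 7.94 kN

Unrestrained expansion: δ_free = αΔT L = 16×10⁻⁶ × 41 × 600 = 0.3936 mm.
After closing the 0.18 mm clearance, 0.3936 − 0.18 = 0.2136 mm of expansion remains to be suppressed by the wall.
That suppressed elongation corresponds to σ = E·Δ/L = 194×10³ × 0.2136/600 = 69.06 MPa.
Force on the wall = σA = 69.06 × 115 mm² = 7.942 kN.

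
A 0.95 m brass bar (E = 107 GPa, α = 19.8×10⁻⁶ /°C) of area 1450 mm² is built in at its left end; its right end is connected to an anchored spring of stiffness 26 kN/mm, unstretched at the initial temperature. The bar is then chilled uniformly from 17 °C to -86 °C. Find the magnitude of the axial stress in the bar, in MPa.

The unrestrained thermal change is αΔT L = 19.8×10⁻⁶ × 103 × 950 = 1.937 mm.
With a force P in the spring, the elastic change of the bar is PL/(AE) and that of the spring is P/k; compatibility requires their sum to equal δ_free.
P [ L/(AE) + 1/k ] = δ_free → P [ 950/(1450×107×10³) + 1/(26×10³) ] = 1.937.
P = 1.937 / 4.458×10⁻⁵ = 43460 N.
σ = P/A = 43460/1450 = 29.97 MPa.

σ ≈ 30 MPa (tensile)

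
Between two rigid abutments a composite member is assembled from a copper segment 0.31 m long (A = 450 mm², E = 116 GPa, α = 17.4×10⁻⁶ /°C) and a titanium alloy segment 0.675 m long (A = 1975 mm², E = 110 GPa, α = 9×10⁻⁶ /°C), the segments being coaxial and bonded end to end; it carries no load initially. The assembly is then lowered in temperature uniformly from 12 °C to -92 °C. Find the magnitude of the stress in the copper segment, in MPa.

σ ≈ 293 MPa (tensile)

If the supports were absent, the total length change would be Σ αᵢΔT Lᵢ = 17.4×10⁻⁶×104×310 + 9×10⁻⁶×104×675 = 1.193 mm.
Since the ends are fixed, an axial force P builds up, equal in every segment, with P · Σ Lᵢ/(AᵢEᵢ) = δ_free.
Σ Lᵢ/(AᵢEᵢ) = 310/(450×116×10³) + 675/(1975×110×10³) = 9.046×10⁻⁶ mm/N.
P = 1.193 / 9.046×10⁻⁶ = 131900 N = 131.9 kN, tensile.
σ_{copper} = P / A = 131900 / 450 = 293 MPa.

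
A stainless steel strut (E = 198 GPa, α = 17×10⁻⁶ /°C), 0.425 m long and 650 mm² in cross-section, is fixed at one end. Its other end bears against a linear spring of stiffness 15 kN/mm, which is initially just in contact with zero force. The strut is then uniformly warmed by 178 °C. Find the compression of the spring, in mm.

δ ≈ 1.23 mm

Free thermal expansion: δ_free = αΔT L = 17×10⁻⁶ × 178 × 425 = 1.286 mm.
Let P be the compressive force at the spring. The strut shortens elastically by PL/(AE) and the spring compresses by P/k; together these equal δ_free.
P [ L/(AE) + 1/k ] = δ_free → P [ 425/(650×198×10³) + 1/(15×10³) ] = 1.286.
P = 1.286 / 6.997×10⁻⁵ = 18380 N.
Spring compression = P/k = 18380/(15×10³) = 1.225 mm.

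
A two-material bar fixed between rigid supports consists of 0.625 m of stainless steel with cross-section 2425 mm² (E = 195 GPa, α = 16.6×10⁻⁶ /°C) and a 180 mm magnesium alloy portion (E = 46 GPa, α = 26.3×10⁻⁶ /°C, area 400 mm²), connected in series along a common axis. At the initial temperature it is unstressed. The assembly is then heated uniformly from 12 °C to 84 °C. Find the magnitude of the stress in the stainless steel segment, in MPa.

Free thermal expansion of the whole bar: Σ αᵢΔT Lᵢ = 16.6×10⁻⁶×72×625 + 26.3×10⁻⁶×72×180 = 1.088 mm.
The walls prevent any net length change, so an axial force P (same in every segment) develops. Compatibility: P · Σ Lᵢ/(AᵢEᵢ) = δ_free.
The series flexibility is Σ Lᵢ/(AᵢEᵢ) = 625/(2425×195×10³) + 180/(400×46×10³) = 1.11×10⁻⁵ mm/N.
Hence P = δ_free / Σ(L/AE) = 1.088/1.11×10⁻⁵ = 97.97 kN (compressive).
σ_{stainless steel} = P / A = 97970 / 2425 = 40.4 MPa.

σ ≈ 40.4 MPa (compressive)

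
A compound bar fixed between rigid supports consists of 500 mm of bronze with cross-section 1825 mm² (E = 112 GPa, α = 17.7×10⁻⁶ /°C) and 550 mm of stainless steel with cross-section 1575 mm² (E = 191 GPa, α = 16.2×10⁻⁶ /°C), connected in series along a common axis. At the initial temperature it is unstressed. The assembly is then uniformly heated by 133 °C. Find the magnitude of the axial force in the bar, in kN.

P ≈ 553 kN (compressive)

If the supports were absent, the total length change would be Σ αᵢΔT Lᵢ = 17.7×10⁻⁶×133×500 + 16.2×10⁻⁶×133×550 = 2.362 mm.
The walls prevent any net length change, so an axial force P (same in every segment) develops. Compatibility: P · Σ Lᵢ/(AᵢEᵢ) = δ_free.
The series flexibility is Σ Lᵢ/(AᵢEᵢ) = 500/(1825×112×10³) + 550/(1575×191×10³) = 4.274×10⁻⁶ mm/N.
P = 2.362 / 4.274×10⁻⁶ = 552600 N = 552.6 kN, compressive.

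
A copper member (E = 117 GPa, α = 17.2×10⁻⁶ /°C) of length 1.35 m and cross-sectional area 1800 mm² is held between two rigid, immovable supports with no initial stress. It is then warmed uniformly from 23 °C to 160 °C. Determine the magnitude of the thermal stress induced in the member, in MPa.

With length fixed, the mechanical strain must cancel the thermal strain αΔT = 17.2×10⁻⁶ × 137 = 2356.4×10⁻⁶.
σ = EαΔT = 117×10³ × 17.2×10⁻⁶ × 137 = 275.7 MPa (compressive; the member is trying to expand).

σ ≈ 276 MPa (compressive)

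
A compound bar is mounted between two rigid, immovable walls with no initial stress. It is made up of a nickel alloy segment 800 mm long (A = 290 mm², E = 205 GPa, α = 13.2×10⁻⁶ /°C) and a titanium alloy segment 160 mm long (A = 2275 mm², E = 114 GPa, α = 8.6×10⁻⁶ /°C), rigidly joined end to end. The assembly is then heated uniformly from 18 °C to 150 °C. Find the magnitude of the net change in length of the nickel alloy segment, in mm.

|ΔL| ≈ 0.113 mm

With the walls removed the bar would change length by δ_free = Σ αᵢΔT Lᵢ = 13.2×10⁻⁶×132×800 + 8.6×10⁻⁶×132×160 = 1.576 mm.
The walls prevent any net length change, so an axial force P (same in every segment) develops. Compatibility: P · Σ Lᵢ/(AᵢEᵢ) = δ_free.
The series flexibility is Σ Lᵢ/(AᵢEᵢ) = 800/(290×205×10³) + 160/(2275×114×10³) = 1.407×10⁻⁵ mm/N.
So P = 1.576 / 1.407×10⁻⁵ = 112 kN, compressive.
For the nickel alloy segment, free thermal change = 13.2×10⁻⁶×132×800 = 1.394 mm and elastic change from P = 112000×800/(290×205×10³) = 1.506 mm; these oppose, so the net change is 0.113 mm (segment shortens).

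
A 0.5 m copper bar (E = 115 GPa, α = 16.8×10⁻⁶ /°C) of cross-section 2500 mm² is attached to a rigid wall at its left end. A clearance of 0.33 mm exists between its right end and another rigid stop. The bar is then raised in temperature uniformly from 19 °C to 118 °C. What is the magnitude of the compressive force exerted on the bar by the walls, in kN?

If the wall were absent the bar would grow by αΔT L = 16.8×10⁻⁶ × 99 × 500 = 0.8316 mm.
The gap closes (δ_free > 0.33 mm) and the wall then resists a further 0.8316 − 0.33 = 0.5016 mm of expansion.
That suppressed elongation corresponds to σ = E·Δ/L = 115×10³ × 0.5016/500 = 115.4 MPa.
Force on the wall = σA = 115.4 × 2500 mm² = 288.4 kN.

P ≈ 288 kN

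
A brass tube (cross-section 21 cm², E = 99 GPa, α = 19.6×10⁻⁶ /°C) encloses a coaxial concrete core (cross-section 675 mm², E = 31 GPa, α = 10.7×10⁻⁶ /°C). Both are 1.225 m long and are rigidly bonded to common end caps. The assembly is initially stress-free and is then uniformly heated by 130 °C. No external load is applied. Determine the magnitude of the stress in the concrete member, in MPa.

σ ≈ 32.6 MPa (tensile)

The brass has the larger α, so on heating it would change length more than the concrete if both were free. The rigid plates force a common final length, so the brass is put into compression and the concrete into tension, with equal and opposite forces P (no external load).
Equating the net (thermal + elastic) strains gives |α₁ − α₂|·ΔT = P·[1/(A₁E₁) + 1/(A₂E₂)].
|α₁ − α₂|·ΔT = 8.9×10⁻⁶ × 130 = 0.001157.
1/(A₁E₁) + 1/(A₂E₂) = 1/(2100×99×10³) + 1/(675×31×10³) = 5.26×10⁻⁸ N⁻¹.
So P = 0.001157 / 5.26×10⁻⁸ = 22 kN.
σ_{concrete} = P/A₂ = 22000/675 = 32.59 MPa, tensile.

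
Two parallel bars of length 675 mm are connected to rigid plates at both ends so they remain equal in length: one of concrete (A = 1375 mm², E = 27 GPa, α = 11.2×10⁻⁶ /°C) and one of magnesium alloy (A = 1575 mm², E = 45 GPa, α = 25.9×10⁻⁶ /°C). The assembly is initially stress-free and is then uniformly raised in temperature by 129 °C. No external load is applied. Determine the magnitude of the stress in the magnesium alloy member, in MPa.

Both members must finish at the same length. With the larger α, the magnesium alloy tends to over-expand; the plates restrain it, putting the magnesium alloy in compression and the concrete in tension. With no external load the two internal forces are equal and opposite, magnitude P.
Compatibility of the two members (thermal + elastic change equal): (α₁ − α₂)ΔT = P·[1/(A₁E₁) + 1/(A₂E₂)].
|α₁ − α₂|·ΔT = 14.7×10⁻⁶ × 129 = 0.001896.
1/(A₁E₁) + 1/(A₂E₂) = 1/(1375×27×10³) + 1/(1575×45×10³) = 4.105×10⁻⁸ N⁻¹.
P = 0.001896 / 4.105×10⁻⁸ = 46200 N = 46.2 kN.
σ_{magnesium alloy} = P/A₂ = 46200/1575 = 29.33 MPa, compressive.

σ ≈ 29.3 MPa (compressive)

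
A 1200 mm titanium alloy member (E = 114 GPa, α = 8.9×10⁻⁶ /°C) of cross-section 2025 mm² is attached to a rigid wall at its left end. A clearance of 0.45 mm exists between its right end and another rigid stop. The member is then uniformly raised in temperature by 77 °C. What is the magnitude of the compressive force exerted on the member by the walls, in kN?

P ≈ 71.6 kN

If the wall were absent the member would grow by αΔT L = 8.9×10⁻⁶ × 77 × 1200 = 0.8224 mm.
This exceeds the 0.45 mm gap, so the wall pushes back. The portion of expansion that must be recovered elastically is δ_free − gap = 0.8224 − 0.45 = 0.3724 mm.
That suppressed elongation corresponds to σ = E·Δ/L = 114×10³ × 0.3724/1200 = 35.37 MPa.
P = σA = 35.37 × 2025 = 71.63 kN.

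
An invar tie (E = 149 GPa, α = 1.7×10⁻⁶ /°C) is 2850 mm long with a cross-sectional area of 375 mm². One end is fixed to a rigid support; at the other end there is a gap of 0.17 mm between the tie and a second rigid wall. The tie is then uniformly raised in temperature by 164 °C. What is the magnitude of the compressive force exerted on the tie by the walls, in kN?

P ≈ 12.2 kN

Unrestrained expansion: δ_free = αΔT L = 1.7×10⁻⁶ × 164 × 2850 = 0.7946 mm.
This exceeds the 0.17 mm gap, so the wall pushes back. The portion of expansion that must be recovered elastically is δ_free − gap = 0.7946 − 0.17 = 0.6246 mm.
That suppressed elongation corresponds to σ = E·Δ/L = 149×10³ × 0.6246/2850 = 32.65 MPa.
Force on the wall = σA = 32.65 × 375 mm² = 12.25 kN.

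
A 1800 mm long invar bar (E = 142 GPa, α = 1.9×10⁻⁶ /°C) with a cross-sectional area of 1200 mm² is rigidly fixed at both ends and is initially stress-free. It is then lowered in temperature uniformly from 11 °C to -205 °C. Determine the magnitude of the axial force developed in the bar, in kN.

P ≈ 69.9 kN (tensile)

Full restraint means ε = 0, so the stress is σ = EαΔT = 142×10³ × 1.9×10⁻⁶ × 216 = 58.28 MPa.
Axial force P = σA = 58.28 × 1200 = 69930 N = 69.93 kN, tensile.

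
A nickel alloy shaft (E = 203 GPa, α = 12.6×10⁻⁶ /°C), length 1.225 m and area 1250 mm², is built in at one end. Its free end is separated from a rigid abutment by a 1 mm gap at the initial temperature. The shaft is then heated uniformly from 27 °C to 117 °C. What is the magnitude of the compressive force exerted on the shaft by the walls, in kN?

P ≈ 80.6 kN

Free thermal elongation = αΔT L = 12.6×10⁻⁶ × 90 × 1225 = 1.389 mm.
This exceeds the 1 mm gap, so the wall pushes back. The portion of expansion that must be recovered elastically is δ_free − gap = 1.389 − 1 = 0.3892 mm.
So σ = E(δ_free − g)/L = 203×10³ × 0.3892/1225 = 64.49 MPa.
P = σA = 64.49 × 1250 = 80.61 kN.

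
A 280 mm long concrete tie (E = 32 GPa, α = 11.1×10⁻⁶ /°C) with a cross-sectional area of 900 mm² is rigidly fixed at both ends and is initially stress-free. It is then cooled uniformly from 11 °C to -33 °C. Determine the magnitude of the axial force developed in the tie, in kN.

Full restraint means ε = 0, so the stress is σ = EαΔT = 32×10³ × 11.1×10⁻⁶ × 44 = 15.63 MPa.
Then P = σA = 15.63 × 900 mm² = 14.07 kN, tensile.

P ≈ 14.1 kN (tensile)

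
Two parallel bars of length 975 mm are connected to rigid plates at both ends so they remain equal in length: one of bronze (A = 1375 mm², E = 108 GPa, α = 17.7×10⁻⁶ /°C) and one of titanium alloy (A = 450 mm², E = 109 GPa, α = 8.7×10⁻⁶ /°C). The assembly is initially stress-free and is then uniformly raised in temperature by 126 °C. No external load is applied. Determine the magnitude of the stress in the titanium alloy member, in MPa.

Both members must finish at the same length. With the larger α, the bronze tends to over-expand; the plates restrain it, putting the bronze in compression and the titanium alloy in tension. With no external load the two internal forces are equal and opposite, magnitude P.
Compatibility of the two members (thermal + elastic change equal): (α₁ − α₂)ΔT = P·[1/(A₁E₁) + 1/(A₂E₂)].
|α₁ − α₂|·ΔT = 9×10⁻⁶ × 126 = 0.001134.
1/(A₁E₁) + 1/(A₂E₂) = 1/(1375×108×10³) + 1/(450×109×10³) = 2.712×10⁻⁸ N⁻¹.
P = 0.001134 / 2.712×10⁻⁸ = 41810 N = 41.81 kN.
σ_{titanium alloy} = P/A₂ = 41810/450 = 92.92 MPa, tensile.

σ ≈ 92.9 MPa (tensile)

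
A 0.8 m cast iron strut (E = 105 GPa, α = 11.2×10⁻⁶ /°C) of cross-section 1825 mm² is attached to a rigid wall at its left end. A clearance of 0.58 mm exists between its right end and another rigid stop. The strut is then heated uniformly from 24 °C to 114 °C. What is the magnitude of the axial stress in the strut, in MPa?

If the wall were absent the strut would grow by αΔT L = 11.2×10⁻⁶ × 90 × 800 = 0.8064 mm.
The gap closes (δ_free > 0.58 mm) and the wall then resists a further 0.8064 − 0.58 = 0.2264 mm of expansion.
So σ = E(δ_free − g)/L = 105×10³ × 0.2264/800 = 29.72 MPa.

σ ≈ 29.7 MPa (compressive)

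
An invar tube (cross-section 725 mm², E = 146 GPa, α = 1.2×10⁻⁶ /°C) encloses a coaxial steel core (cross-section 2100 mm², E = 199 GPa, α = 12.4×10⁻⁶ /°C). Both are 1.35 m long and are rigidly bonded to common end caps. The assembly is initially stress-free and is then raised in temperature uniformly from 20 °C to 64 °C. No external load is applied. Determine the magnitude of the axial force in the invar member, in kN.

Equilibrium of a rigid end plate with no external load gives equal and opposite internal forces ±P in the two members. Since α_{steel} > α_{invar}, heating drives the steel into compression and the invar into tension.
Setting the final lengths equal and cancelling L: (α₁ − α₂)ΔT = P/(A₁E₁) + P/(A₂E₂).
|α₁ − α₂|·ΔT = 11.2×10⁻⁶ × 44 = 0.0004928.
1/(A₁E₁) + 1/(A₂E₂) = 1/(725×146×10³) + 1/(2100×199×10³) = 1.184×10⁻⁸ N⁻¹.
P = 0.0004928 / 1.184×10⁻⁸ = 41620 N = 41.62 kN.

P ≈ 41.6 kN (tensile in the invar)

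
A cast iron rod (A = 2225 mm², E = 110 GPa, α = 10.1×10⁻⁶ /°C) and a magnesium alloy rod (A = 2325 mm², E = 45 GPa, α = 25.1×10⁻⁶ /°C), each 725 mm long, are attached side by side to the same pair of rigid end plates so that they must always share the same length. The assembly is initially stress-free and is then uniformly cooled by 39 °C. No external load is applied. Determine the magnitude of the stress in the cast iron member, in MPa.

Both members must finish at the same length. With the larger α, the magnesium alloy tends to over-contract; the plates restrain it, putting the magnesium alloy in tension and the cast iron in compression. With no external load the two internal forces are equal and opposite, magnitude P.
Setting the final lengths equal and cancelling L: (α₁ − α₂)ΔT = P/(A₁E₁) + P/(A₂E₂).
|α₁ − α₂|·ΔT = 15×10⁻⁶ × 39 = 0.000585.
1/(A₁E₁) + 1/(A₂E₂) = 1/(2225×110×10³) + 1/(2325×45×10³) = 1.364×10⁻⁸ N⁻¹.
So P = 0.000585 / 1.364×10⁻⁸ = 42.88 kN.
σ_{cast iron} = P/A₁ = 42880/2225 = 19.27 MPa, compressive.

σ ≈ 19.3 MPa (compressive)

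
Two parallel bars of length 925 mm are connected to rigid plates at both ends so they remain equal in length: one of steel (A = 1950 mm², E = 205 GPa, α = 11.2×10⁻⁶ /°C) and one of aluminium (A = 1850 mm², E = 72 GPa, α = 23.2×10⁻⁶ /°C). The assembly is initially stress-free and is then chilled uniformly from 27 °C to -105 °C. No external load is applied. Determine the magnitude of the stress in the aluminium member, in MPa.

Equilibrium of a rigid end plate with no external load gives equal and opposite internal forces ±P in the two members. Since α_{aluminium} > α_{steel}, cooling drives the aluminium into tension and the steel into compression.
Setting the final lengths equal and cancelling L: (α₁ − α₂)ΔT = P/(A₁E₁) + P/(A₂E₂).
|α₁ − α₂|·ΔT = 12×10⁻⁶ × 132 = 0.001584.
1/(A₁E₁) + 1/(A₂E₂) = 1/(1950×205×10³) + 1/(1850×72×10³) = 1.001×10⁻⁸ N⁻¹.
So P = 0.001584 / 1.001×10⁻⁸ = 158.3 kN.
σ_{aluminium} = P/A₂ = 158300/1850 = 85.54 MPa, tensile.

σ ≈ 85.5 MPa (tensile)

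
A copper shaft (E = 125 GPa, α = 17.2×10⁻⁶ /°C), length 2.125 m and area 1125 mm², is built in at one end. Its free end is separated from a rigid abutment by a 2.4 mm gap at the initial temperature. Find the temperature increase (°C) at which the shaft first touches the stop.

ΔT ≈ 65.7 °C

Contact occurs when the free expansion equals the gap: αΔT L = 2.4 mm.
So ΔT = g/(αL) = 2.4/(17.2×10⁻⁶ × 2125) = 65.66 °C.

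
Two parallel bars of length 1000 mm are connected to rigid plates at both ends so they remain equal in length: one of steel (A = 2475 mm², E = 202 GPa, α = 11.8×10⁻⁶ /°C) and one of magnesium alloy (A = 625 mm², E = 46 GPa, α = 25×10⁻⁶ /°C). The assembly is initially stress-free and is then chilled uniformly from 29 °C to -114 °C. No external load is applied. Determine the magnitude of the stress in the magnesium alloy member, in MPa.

Equilibrium of a rigid end plate with no external load gives equal and opposite internal forces ±P in the two members. Since α_{magnesium alloy} > α_{steel}, cooling drives the magnesium alloy into tension and the steel into compression.
Compatibility of the two members (thermal + elastic change equal): (α₁ − α₂)ΔT = P·[1/(A₁E₁) + 1/(A₂E₂)].
|α₁ − α₂|·ΔT = 13.2×10⁻⁶ × 143 = 0.001888.
1/(A₁E₁) + 1/(A₂E₂) = 1/(2475×202×10³) + 1/(625×46×10³) = 3.678×10⁻⁸ N⁻¹.
So P = 0.001888 / 3.678×10⁻⁸ = 51.32 kN.
σ_{magnesium alloy} = P/A₂ = 51320/625 = 82.11 MPa, tensile.

σ ≈ 82.1 MPa (tensile)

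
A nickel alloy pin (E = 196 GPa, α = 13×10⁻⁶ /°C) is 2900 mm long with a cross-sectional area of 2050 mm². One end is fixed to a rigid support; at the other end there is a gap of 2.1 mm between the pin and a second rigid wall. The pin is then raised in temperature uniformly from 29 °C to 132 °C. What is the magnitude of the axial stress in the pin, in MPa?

σ ≈ 121 MPa (compressive)

Free thermal elongation = αΔT L = 13×10⁻⁶ × 103 × 2900 = 3.883 mm.
After closing the 2.1 mm clearance, 3.883 − 2.1 = 1.783 mm of expansion remains to be suppressed by the wall.
That suppressed elongation corresponds to σ = E·Δ/L = 196×10³ × 1.783/2900 = 120.5 MPa.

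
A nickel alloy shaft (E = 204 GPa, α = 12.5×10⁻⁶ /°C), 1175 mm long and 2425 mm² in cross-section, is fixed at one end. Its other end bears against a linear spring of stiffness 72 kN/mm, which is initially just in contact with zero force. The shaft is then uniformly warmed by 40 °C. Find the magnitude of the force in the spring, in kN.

If the spring were absent the shaft would lengthen by αΔT L = 12.5×10⁻⁶ × 40 × 1175 = 0.5875 mm.
Let P be the compressive force at the spring. The shaft shortens elastically by PL/(AE) and the spring compresses by P/k; together these equal δ_free.
So P = δ_free / [L/(AE) + 1/k] = 0.5875 / [ 1175/(2425×204×10³) + 1/(72×10³) ].
P = 0.5875 / 1.626×10⁻⁵ = 36120 N.

P ≈ 36.1 kN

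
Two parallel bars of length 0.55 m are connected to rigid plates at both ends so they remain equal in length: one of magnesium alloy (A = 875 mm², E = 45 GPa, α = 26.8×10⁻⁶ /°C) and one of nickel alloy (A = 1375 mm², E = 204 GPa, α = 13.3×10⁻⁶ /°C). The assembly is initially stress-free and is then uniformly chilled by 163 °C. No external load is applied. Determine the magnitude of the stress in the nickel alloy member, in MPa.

Equilibrium of a rigid end plate with no external load gives equal and opposite internal forces ±P in the two members. Since α_{magnesium alloy} > α_{nickel alloy}, cooling drives the magnesium alloy into tension and the nickel alloy into compression.
Equating the net (thermal + elastic) strains gives |α₁ − α₂|·ΔT = P·[1/(A₁E₁) + 1/(A₂E₂)].
|α₁ − α₂|·ΔT = 13.5×10⁻⁶ × 163 = 0.0022.
1/(A₁E₁) + 1/(A₂E₂) = 1/(875×45×10³) + 1/(1375×204×10³) = 2.896×10⁻⁸ N⁻¹.
So P = 0.0022 / 2.896×10⁻⁸ = 75.98 kN.
σ_{nickel alloy} = P/A₂ = 75980/1375 = 55.26 MPa, compressive.

σ ≈ 55.3 MPa (compressive)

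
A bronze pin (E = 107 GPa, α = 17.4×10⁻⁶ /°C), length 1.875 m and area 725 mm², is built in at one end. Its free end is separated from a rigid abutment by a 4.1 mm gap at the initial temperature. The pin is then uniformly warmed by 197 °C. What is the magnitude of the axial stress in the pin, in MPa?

If the wall were absent the pin would grow by αΔT L = 17.4×10⁻⁶ × 197 × 1875 = 6.427 mm.
The gap closes (δ_free > 4.1 mm) and the wall then resists a further 6.427 − 4.1 = 2.327 mm of expansion.
That suppressed elongation corresponds to σ = E·Δ/L = 107×10³ × 2.327/1875 = 132.8 MPa.

σ ≈ 133 MPa (compressive)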